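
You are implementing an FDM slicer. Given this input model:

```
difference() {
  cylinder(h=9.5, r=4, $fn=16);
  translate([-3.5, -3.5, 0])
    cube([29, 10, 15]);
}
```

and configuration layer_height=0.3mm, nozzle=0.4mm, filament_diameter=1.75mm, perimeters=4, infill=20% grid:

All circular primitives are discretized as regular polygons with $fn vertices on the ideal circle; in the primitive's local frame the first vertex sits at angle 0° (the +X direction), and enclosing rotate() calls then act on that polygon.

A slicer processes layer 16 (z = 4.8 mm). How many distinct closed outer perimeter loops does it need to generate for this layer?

At z = 4.8 mm: the cylinder: section is a regular 16-gon, circumradius r=4; the cube at (-3.5, -3.5) is present — its section is the full 29×10 rectangle; Taking the first minus the rest: starting from the r=4 cylinder, the 29×10 cube at (-3.5, -3.5) partially overlaps it — only the 46.74 mm² overlap (of its 290.00 mm²) is removed, clipping the outline — 2 connected regions. The result has 2 disconnected regions.

2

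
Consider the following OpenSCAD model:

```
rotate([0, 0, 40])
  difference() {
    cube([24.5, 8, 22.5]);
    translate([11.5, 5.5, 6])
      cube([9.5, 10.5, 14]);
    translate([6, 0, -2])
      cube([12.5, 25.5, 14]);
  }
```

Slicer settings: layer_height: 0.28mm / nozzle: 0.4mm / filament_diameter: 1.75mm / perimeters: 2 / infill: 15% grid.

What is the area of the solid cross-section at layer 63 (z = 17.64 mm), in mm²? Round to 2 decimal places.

At z = 17.64 mm: the cube is present — its section is the full 24.5×8 rectangle (area 196.00 mm²); the cube at (11.5, 5.5) (footprint 9.5×10.5) is included at this height (area 99.75 mm²); the cube at (6, 0) is not intersected at this z (z outside [-2, 12]); After the difference (first − rest): starting from the 24.5×8 cube (196.00 mm²), the 9.5×10.5 cube at (11.5, 5.5) partially overlaps it — only the 23.75 mm² overlap (of its 99.75 mm²) is removed, clipping the outline — area = 172.25 mm²; (whole slice rotated 40° about Z — lengths, areas and connectivity unchanged). Overall, the cross-section is a single solid region. Net area = 172.25 mm².

172.25 mm²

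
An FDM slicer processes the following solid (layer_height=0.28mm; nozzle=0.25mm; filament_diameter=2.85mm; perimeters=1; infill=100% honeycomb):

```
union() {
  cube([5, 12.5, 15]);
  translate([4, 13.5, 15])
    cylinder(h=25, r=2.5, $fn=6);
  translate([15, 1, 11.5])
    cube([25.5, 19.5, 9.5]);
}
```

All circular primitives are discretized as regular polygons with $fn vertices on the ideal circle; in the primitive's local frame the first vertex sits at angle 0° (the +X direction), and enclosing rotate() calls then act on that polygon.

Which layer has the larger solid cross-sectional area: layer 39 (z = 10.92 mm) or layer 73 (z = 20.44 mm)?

layer 73 (z = 20.44 mm)

Layer 39 (z = 10.92): the 5×12.5 cube contributes its full rectangle (area 62.50 mm²); the cylinder at (4, 13.5) is not intersected at this z (z outside [15, 40]); the cube at (15, 1) does not reach this height (z outside [11.5, 21]); Taking the union: only the 5×12.5 cube is present, so the union is just that shape — area = 62.50 mm². So its area = 62.50 mm². Layer 73 (z = 20.44): the cube is absent (z outside [0, 15]); the cylinder at (4, 13.5): section is a regular 6-gon, circumradius r=2.5 (area = (6/2)·2.500²·sin(360°/6) = 16.24 mm²); the 25.5×19.5 cube at (15, 1) contributes its full rectangle (area 497.25 mm²); Merging all regions: the 2 present regions are separate (no shared area or edge), so areas and boundary lengths simply add and each stays a separate island — area = 513.49 mm². So its area = 513.49 mm². Layer 73 is larger (513.49 vs 62.50 mm²).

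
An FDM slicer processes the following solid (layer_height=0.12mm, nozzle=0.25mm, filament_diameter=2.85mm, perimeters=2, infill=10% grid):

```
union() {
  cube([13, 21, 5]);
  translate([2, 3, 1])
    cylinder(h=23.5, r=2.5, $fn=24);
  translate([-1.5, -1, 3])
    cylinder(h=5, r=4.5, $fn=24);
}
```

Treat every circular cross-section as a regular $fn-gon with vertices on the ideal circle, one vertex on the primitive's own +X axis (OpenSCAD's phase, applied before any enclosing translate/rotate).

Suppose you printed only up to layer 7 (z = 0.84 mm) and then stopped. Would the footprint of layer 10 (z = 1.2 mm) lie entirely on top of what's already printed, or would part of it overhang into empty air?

Compare the two slices. At z = 0.84: the 13×21 cube contributes its full rectangle (area 273.00 mm²); the cylinder at (2, 3) is absent (z outside [1, 24.5]); the cylinder at (-1.5, -1) is absent (z outside [3, 8]); Taking the union: only the 13×21 cube is present, so the union is just that shape — area = 273.00 mm². At z = 1.2: the cube is present — its section is the full 13×21 rectangle (area 273.00 mm²); the cylinder at (2, 3): section is a regular 24-gon, circumradius r=2.5 (area = (24/2)·2.500²·sin(360°/24) = 19.41 mm²); the cylinder at (-1.5, -1) does not reach this height (z outside [3, 8]); Combining (union): the regions partially overlap — summed areas 292.41 mm² minus the doubly-counted overlap 18.43 mm² gives 273.98 mm² — area = 273.98 mm². Checking containment: at z = 1.2 the cross-section extends beyond the z = 0.84 cross-section by about 0.98 mm².

part overhangs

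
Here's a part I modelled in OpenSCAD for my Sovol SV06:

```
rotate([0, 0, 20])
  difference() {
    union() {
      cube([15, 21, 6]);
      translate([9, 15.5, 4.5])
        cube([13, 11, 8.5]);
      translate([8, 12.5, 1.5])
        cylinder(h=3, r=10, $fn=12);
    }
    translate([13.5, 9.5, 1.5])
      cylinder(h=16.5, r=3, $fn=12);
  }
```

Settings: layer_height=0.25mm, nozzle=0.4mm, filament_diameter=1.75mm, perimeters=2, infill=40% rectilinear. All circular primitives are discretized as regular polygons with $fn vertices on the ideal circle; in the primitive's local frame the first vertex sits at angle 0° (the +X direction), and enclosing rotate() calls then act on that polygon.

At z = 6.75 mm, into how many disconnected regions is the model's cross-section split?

1

At z = 6.75 mm: the cube does not reach this height (z outside [0, 6]); the 13×11 cube at (9, 15.5) contributes its full rectangle; the cylinder at (8, 12.5) does not reach this height (z outside [1.5, 4.5]); Combining (union): only the 13×11 cube at (9, 15.5) is present, so the union is just that shape — 1 connected region; the r=3 cylinder at (13.5, 9.5) contributes a regular 12-gon of circumradius 3; Taking the first minus the rest: starting from the result so far, the r=3 cylinder at (13.5, 9.5) misses the remaining region (no effect) — 1 connected region; (rotated 20° about Z; rotation is an isometry so areas/perimeters/island counts are preserved). The result has 1 disconnected region.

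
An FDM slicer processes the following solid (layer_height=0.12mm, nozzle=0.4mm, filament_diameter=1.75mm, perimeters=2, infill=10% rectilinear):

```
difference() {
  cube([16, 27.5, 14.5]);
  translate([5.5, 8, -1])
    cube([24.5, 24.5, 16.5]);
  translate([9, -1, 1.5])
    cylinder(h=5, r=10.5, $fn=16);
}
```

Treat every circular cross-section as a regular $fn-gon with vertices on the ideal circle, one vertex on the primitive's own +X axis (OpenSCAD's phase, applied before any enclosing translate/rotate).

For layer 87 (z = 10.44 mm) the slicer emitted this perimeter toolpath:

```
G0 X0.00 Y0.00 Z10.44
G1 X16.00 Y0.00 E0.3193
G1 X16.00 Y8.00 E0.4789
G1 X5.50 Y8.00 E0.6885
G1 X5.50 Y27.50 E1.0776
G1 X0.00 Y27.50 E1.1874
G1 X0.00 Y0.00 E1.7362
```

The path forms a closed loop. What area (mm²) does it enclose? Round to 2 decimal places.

235.25 mm²

Apply the shoelace formula to the sequence of (X, Y) vertices; enclosed area = 235.25 mm².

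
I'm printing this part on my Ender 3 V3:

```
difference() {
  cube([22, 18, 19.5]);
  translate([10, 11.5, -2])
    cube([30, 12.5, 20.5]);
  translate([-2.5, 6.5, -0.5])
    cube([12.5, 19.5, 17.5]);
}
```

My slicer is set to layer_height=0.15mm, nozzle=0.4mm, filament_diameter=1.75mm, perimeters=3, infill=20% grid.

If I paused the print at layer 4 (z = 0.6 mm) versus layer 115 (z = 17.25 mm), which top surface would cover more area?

Layer 4 (z = 0.6): the cube is present — its section is the full 22×18 rectangle (area 396.00 mm²); the cube at (10, 11.5) (footprint 30×12.5) is included at this height (area 375.00 mm²); the cube at (-2.5, 6.5) is present — its section is the full 12.5×19.5 rectangle (area 243.75 mm²); After the difference (first − rest): starting from the 22×18 cube (396.00 mm²), the 30×12.5 cube at (10, 11.5) partially overlaps it — only the 78.00 mm² overlap (of its 375.00 mm²) is removed, clipping the outline; the 12.5×19.5 cube at (-2.5, 6.5) partially overlaps it — only the 115.00 mm² overlap (of its 243.75 mm²) is removed, clipping the outline — area = 203.00 mm². So its area = 203.00 mm². Layer 115 (z = 17.25): the cube is present — its section is the full 22×18 rectangle (area 396.00 mm²); the 30×12.5 cube at (10, 11.5) contributes its full rectangle (area 375.00 mm²); the cube at (-2.5, 6.5) is not intersected at this z (z outside [-0.5, 17]); Taking the first minus the rest: starting from the 22×18 cube (396.00 mm²), the 30×12.5 cube at (10, 11.5) partially overlaps it — only the 78.00 mm² overlap (of its 375.00 mm²) is removed, clipping the outline — area = 318.00 mm². So its area = 318.00 mm². Layer 115 is larger (318.00 vs 203.00 mm²).

layer 115 (z = 17.25 mm)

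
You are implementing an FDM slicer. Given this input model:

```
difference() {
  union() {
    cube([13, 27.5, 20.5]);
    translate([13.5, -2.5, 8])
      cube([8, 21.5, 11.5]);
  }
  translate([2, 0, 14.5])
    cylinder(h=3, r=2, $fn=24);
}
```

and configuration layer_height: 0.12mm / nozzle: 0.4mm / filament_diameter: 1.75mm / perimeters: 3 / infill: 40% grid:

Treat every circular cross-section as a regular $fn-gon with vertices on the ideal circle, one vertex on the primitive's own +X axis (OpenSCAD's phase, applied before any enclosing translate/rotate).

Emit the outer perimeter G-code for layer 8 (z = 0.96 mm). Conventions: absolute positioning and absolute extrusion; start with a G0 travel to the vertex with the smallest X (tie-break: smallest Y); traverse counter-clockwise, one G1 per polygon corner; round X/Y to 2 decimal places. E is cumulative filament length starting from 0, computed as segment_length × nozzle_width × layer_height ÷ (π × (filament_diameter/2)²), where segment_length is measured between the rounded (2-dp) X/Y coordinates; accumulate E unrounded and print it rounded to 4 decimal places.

At z = 0.96 mm: the cube (footprint 13×27.5) is included at this height; the cube at (13.5, -2.5) does not reach this height (z outside [8, 19.5]); Combining (union): only the 13×27.5 cube is present, so the union is just that shape — 1 connected region; the cylinder at (2, 0) does not reach this height (z outside [14.5, 17.5]); After the difference (first − rest): none of the subtracted shapes is present at this height, so that combined region is unchanged — 1 connected region. The outline is a single polygon with 4 vertices. Extrusion per mm of travel: 0.4 × 0.12 / (π × 0.875²) = 0.019956. Accumulating E over each segment gives final E = 1.6164.

G0 X0.00 Y0.00 Z0.96
G1 X13.00 Y0.00 E0.2594
G1 X13.00 Y27.50 E0.8082
G1 X0.00 Y27.50 E1.0677
G1 X0.00 Y0.00 E1.6164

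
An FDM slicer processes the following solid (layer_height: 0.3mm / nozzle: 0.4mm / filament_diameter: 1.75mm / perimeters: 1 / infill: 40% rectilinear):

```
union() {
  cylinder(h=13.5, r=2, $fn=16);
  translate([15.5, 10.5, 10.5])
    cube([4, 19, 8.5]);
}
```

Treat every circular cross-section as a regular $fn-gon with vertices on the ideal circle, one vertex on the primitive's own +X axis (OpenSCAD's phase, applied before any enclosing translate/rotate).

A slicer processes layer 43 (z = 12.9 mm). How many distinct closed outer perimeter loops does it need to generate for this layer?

At z = 12.9 mm: the r=2 cylinder contributes a regular 16-gon of circumradius 2; the 4×19 cube at (15.5, 10.5) contributes its full rectangle; Merging all regions: the 2 present regions are separate (no shared area or edge), so areas and boundary lengths simply add and each stays a separate island — 2 connected regions. The result has 2 disconnected regions.

2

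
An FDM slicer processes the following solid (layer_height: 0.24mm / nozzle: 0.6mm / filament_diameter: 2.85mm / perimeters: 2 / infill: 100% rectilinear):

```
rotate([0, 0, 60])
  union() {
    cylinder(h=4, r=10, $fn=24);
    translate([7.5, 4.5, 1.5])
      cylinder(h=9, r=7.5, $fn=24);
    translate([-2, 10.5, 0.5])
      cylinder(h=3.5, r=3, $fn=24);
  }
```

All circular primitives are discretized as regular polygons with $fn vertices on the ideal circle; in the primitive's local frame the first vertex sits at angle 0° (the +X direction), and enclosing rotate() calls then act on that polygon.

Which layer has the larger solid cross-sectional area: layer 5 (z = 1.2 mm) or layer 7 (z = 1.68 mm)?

Layer 5 (z = 1.2): the r=10 cylinder contributes a regular 24-gon of circumradius 10 (area = (24/2)·10.000²·sin(360°/24) = 310.58 mm²); the cylinder at (7.5, 4.5) does not reach this height (z outside [1.5, 10.5]); the r=3 cylinder at (-2, 10.5) contributes a regular 24-gon of circumradius 3 (area = (24/2)·3.000²·sin(360°/24) = 27.95 mm²); Taking the union: the regions partially overlap — summed areas 338.54 mm² minus the doubly-counted overlap 8.80 mm² gives 329.73 mm² — area = 329.73 mm²; (rotated 60° about Z; rotation is an isometry so areas/perimeters/island counts are preserved). So its area = 329.73 mm². Layer 7 (z = 1.68): the cylinder: section is a regular 24-gon, circumradius r=10 (area = (24/2)·10.000²·sin(360°/24) = 310.58 mm²); the cylinder at (7.5, 4.5): section is a regular 24-gon, circumradius r=7.5 (area = (24/2)·7.500²·sin(360°/24) = 174.70 mm²); the cylinder at (-2, 10.5): section is a regular 24-gon, circumradius r=3 (area = (24/2)·3.000²·sin(360°/24) = 27.95 mm²); Merging all regions: the regions partially overlap — summed areas 513.24 mm² minus the doubly-counted overlap 98.99 mm² gives 414.25 mm² — area = 414.25 mm²; (whole slice rotated 60° about Z — lengths, areas and connectivity unchanged). So its area = 414.25 mm². Layer 7 is larger (414.25 vs 329.73 mm²).

layer 7 (z = 1.68 mm)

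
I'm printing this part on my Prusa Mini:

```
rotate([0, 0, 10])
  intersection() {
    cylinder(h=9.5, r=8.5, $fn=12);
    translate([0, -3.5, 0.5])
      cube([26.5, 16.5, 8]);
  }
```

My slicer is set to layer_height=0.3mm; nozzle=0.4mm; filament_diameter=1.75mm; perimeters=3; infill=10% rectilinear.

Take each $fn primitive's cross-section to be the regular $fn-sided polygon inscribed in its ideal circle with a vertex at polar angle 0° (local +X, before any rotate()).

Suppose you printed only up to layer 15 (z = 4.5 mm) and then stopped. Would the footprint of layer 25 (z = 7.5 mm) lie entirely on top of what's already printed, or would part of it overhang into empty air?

Compare the two slices. At z = 4.5: the r=8.5 cylinder gives a regular 12-gon of circumradius 8.5 (constant along its height) (area = (12/2)·8.500²·sin(360°/12) = 216.75 mm²); the cube at (0, -3.5) is present — its section is the full 26.5×16.5 rectangle (area 437.25 mm²); After intersecting: the 26.5×16.5 cube at (0, -3.5) partially overlaps the r=8.5 cylinder; clipping to the common part keeps 82.30 mm² — area = 82.30 mm²; (whole slice rotated 10° about Z — lengths, areas and connectivity unchanged). At z = 7.5: the r=8.5 cylinder gives a regular 12-gon of circumradius 8.5 (constant along its height) (area = (12/2)·8.500²·sin(360°/12) = 216.75 mm²); the 26.5×16.5 cube at (0, -3.5) contributes its full rectangle (area 437.25 mm²); After intersecting: the 26.5×16.5 cube at (0, -3.5) partially overlaps the r=8.5 cylinder; clipping to the common part keeps 82.30 mm² — area = 82.30 mm²; (whole slice rotated 10° about Z — lengths, areas and connectivity unchanged). Checking containment: the cross-section at z = 7.5 is a subset of the cross-section at z = 4.5.

entirely on top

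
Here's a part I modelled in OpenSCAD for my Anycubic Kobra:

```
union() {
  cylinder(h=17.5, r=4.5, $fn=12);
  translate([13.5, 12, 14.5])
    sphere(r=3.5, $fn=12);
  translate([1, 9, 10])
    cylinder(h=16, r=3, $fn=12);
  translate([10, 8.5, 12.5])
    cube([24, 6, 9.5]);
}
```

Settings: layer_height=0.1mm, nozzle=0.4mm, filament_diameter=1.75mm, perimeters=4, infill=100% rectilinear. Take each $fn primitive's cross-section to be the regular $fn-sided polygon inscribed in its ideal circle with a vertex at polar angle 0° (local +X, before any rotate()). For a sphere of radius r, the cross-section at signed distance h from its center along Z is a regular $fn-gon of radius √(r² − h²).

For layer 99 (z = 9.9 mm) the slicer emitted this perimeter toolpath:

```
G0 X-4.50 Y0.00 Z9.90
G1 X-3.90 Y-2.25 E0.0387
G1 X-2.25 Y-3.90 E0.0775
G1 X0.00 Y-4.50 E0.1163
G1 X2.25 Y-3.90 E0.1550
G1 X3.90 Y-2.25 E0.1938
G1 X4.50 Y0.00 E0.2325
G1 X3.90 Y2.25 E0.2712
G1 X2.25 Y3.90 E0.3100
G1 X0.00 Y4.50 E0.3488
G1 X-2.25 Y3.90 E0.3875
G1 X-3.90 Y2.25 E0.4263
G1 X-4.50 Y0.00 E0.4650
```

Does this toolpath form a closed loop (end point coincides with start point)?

Start point (G0): (-4.50, 0.00). End point (last G1): the path returns to the start — closed.

yes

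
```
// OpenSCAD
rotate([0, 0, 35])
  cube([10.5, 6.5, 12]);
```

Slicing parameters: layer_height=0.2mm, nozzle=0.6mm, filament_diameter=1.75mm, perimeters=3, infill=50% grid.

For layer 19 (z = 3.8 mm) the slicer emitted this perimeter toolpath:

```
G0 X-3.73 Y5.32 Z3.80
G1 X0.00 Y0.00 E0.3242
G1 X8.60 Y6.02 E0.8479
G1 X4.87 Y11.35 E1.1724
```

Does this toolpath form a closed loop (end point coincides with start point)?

no

Start point (G0): (-3.73, 5.32). End point (last G1): the path does not return to the start — open.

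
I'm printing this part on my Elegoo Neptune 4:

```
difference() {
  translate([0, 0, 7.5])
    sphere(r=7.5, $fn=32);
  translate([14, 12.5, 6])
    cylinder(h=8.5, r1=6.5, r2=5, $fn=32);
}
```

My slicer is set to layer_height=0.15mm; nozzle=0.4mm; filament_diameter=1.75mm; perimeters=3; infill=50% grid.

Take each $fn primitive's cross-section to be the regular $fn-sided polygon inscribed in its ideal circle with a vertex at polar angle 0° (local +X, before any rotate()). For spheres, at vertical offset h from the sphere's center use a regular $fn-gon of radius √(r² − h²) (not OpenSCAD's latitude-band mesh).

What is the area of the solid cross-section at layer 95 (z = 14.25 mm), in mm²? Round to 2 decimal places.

33.36 mm²

At z = 14.25 mm: the r=7.5 sphere contributes a regular 32-gon of circumradius √(7.5²−6.75²) = 3.269 (area = (32/2)·3.269²·sin(360°/32) = 33.36 mm²); the cone at (14, 12.5) contributes a regular 32-gon of circumradius 5.044 (interpolated between r1=6.5 and r2=5 at t=0.971) (area = (32/2)·5.044²·sin(360°/32) = 79.42 mm²); Taking the first minus the rest: starting from the r=7.5 sphere (33.36 mm²), the cone at (14, 12.5) misses the remaining region (no effect) — area = 33.36 mm². Overall, the cross-section is a single solid region. Net area = 33.36 mm².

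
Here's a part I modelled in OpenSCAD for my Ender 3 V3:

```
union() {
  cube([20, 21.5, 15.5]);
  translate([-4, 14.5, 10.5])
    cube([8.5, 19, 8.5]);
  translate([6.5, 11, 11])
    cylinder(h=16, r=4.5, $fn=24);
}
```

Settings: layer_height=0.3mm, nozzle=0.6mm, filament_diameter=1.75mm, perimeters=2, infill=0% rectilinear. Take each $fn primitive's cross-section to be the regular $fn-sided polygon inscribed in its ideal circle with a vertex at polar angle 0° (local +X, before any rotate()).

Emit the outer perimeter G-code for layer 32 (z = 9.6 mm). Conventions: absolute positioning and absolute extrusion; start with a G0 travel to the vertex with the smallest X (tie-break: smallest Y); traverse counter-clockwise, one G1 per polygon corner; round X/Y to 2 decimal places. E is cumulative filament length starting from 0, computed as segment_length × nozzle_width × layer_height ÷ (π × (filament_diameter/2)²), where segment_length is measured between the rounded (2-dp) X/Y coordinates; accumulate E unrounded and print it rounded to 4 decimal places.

At z = 9.6 mm: the cube (footprint 20×21.5) is included at this height; the cube at (-4, 14.5) is absent (z outside [10.5, 19]); the cylinder at (6.5, 11) is absent (z outside [11, 27]); Taking the union: only the 20×21.5 cube is present, so the union is just that shape — 1 connected region. The outline is a single polygon with 4 vertices. Extrusion per mm of travel: 0.6 × 0.3 / (π × 0.875²) = 0.074835. Accumulating E over each segment gives final E = 6.2113.

G0 X0.00 Y0.00 Z9.60
G1 X20.00 Y0.00 E1.4967
G1 X20.00 Y21.50 E3.1057
G1 X0.00 Y21.50 E4.6024
G1 X0.00 Y0.00 E6.2113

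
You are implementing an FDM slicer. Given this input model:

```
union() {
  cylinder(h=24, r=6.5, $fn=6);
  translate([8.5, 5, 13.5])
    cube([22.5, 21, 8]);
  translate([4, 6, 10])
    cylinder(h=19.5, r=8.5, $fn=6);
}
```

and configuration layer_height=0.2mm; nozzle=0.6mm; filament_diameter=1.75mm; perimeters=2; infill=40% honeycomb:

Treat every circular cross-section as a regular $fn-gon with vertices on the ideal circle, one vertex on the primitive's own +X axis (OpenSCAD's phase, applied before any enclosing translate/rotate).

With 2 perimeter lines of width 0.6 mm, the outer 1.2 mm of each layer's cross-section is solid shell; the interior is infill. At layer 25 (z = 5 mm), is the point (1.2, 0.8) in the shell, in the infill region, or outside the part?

infill

At z = 5 mm: the r=6.5 cylinder contributes a regular 6-gon of circumradius 6.5; the cube at (8.5, 5) is not intersected at this z (z outside [13.5, 21.5]); the cylinder at (4, 6) is not intersected at this z (z outside [10, 29.5]); Merging all regions: only the r=6.5 cylinder is present, so the union is just that shape — 1 connected region. Overall, the cross-section is a single solid region. The nearest boundary edge runs (6.50, 0.00)→(3.25, 5.63); distance from the point to it = 4.19 mm. The point is inside the cross-section and 4.19 mm from the nearest boundary — more than the 1.2 mm shell width (2 × 0.6), so it's in the infill interior.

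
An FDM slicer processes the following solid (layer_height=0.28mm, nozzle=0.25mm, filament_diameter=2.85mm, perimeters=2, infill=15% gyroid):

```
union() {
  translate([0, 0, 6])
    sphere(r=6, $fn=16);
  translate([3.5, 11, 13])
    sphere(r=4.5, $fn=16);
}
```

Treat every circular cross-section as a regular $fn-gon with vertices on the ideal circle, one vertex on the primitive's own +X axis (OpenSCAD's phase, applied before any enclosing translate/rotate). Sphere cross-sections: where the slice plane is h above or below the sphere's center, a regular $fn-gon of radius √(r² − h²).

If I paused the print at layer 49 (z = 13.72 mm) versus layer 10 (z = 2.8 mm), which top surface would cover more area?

layer 10 (z = 2.8 mm)

Layer 49 (z = 13.72): the sphere does not reach this height (|z−center|=7.720 > r=6); the sphere at (3.5, 11): section is a regular 16-gon, circumradius = √(r²−h²) = √(4.5²−0.72²) = 4.442 (area = (16/2)·4.442²·sin(360°/16) = 60.41 mm²); Combining (union): only the r=4.5 sphere at (3.5, 11) is present, so the union is just that shape — area = 60.41 mm². So its area = 60.41 mm². Layer 10 (z = 2.8): the r=6 sphere contributes a regular 16-gon of circumradius √(6²−3.2²) = 5.075 (area = (16/2)·5.075²·sin(360°/16) = 78.86 mm²); the sphere at (3.5, 11) is absent (|z−center|=10.200 > r=4.5); Combining (union): only the r=6 sphere is present, so the union is just that shape — area = 78.86 mm². So its area = 78.86 mm². Layer 10 is larger (78.86 vs 60.41 mm²).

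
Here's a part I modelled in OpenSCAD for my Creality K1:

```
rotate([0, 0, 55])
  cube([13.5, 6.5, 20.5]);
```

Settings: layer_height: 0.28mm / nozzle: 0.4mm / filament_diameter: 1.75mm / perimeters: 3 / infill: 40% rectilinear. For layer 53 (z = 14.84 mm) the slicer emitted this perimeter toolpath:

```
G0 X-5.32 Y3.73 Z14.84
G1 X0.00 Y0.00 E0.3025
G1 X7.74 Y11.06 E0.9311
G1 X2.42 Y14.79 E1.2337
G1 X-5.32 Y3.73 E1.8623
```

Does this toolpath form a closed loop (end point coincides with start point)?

yes

Start point (G0): (-5.32, 3.73). End point (last G1): the path returns to the start — closed.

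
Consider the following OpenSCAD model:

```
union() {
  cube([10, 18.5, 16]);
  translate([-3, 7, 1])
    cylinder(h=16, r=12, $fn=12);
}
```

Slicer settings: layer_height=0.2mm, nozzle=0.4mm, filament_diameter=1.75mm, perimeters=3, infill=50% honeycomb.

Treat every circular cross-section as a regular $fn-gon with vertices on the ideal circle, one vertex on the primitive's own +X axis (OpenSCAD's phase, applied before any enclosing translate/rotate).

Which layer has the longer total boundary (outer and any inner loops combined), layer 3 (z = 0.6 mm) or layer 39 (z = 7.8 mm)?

layer 39 (z = 7.8 mm)

Layer 3 (z = 0.6): the cube (footprint 10×18.5) is included at this height (perimeter 57.00 mm); the cylinder at (-3, 7) does not reach this height (z outside [1, 17]); Taking the union: only the 10×18.5 cube is present, so the union is just that shape — boundary = 57.00 mm. So its perimeter = 57.00 mm. Layer 39 (z = 7.8): the 10×18.5 cube contributes its full rectangle (perimeter 57.00 mm); the r=12 cylinder at (-3, 7) gives a regular 12-gon of circumradius 12 (constant along its height) (perimeter = 2·12·12.000·sin(180°/12) = 74.54 mm); Combining (union): the regions partially overlap (shared area 129.27 mm²), so the edge portions inside another operand are dropped and the merged outline is re-measured after clipping — boundary = 83.80 mm. So its perimeter = 83.80 mm. Layer 39 is larger (83.80 vs 57.00 mm).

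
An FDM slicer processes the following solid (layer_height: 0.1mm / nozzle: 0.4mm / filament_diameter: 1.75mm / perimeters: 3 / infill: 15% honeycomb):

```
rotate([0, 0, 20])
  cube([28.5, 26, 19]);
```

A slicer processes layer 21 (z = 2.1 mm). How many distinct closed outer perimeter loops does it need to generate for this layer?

1

At z = 2.1 mm: the 28.5×26 cube contributes its full rectangle; (whole slice rotated 20° about Z — lengths, areas and connectivity unchanged). The result has 1 disconnected region.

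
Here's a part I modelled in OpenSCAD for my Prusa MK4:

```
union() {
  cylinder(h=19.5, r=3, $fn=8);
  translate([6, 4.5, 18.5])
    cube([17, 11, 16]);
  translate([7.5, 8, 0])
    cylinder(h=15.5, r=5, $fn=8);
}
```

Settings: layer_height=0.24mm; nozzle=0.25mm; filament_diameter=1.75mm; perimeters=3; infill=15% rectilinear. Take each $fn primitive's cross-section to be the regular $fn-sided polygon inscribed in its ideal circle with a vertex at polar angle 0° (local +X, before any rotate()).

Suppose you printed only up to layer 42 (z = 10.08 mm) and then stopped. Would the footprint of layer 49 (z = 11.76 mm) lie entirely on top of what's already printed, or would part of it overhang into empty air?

Compare the two slices. At z = 10.08: the r=3 cylinder contributes a regular 8-gon of circumradius 3 (area = (8/2)·3.000²·sin(360°/8) = 25.46 mm²); the cube at (6, 4.5) is absent (z outside [18.5, 34.5]); the r=5 cylinder at (7.5, 8) contributes a regular 8-gon of circumradius 5 (area = (8/2)·5.000²·sin(360°/8) = 70.71 mm²); Taking the union: the 2 present regions are separate (no shared area or edge), so areas and boundary lengths simply add and each stays a separate island — area = 96.17 mm². At z = 11.76: the cylinder: section is a regular 8-gon, circumradius r=3 (area = (8/2)·3.000²·sin(360°/8) = 25.46 mm²); the cube at (6, 4.5) is absent (z outside [18.5, 34.5]); the cylinder at (7.5, 8): section is a regular 8-gon, circumradius r=5 (area = (8/2)·5.000²·sin(360°/8) = 70.71 mm²); Combining (union): the 2 present regions are separate (no shared area or edge), so areas and boundary lengths simply add and each stays a separate island — area = 96.17 mm². Checking containment: the cross-section at z = 11.76 is a subset of the cross-section at z = 10.08.

entirely on top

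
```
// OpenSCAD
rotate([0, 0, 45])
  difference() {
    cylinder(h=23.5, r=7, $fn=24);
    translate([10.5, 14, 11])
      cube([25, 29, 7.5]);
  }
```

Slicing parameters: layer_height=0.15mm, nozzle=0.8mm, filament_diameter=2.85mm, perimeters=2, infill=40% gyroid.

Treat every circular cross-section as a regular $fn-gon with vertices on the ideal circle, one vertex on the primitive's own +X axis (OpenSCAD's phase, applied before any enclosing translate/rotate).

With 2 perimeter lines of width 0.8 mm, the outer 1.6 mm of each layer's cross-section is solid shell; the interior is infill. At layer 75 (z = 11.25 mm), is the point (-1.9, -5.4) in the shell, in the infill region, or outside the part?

shell

At z = 11.25 mm: the r=7 cylinder gives a regular 24-gon of circumradius 7 (constant along its height); the cube at (10.5, 14) is present — its section is the full 25×29 rectangle; After the difference (first − rest): starting from the r=7 cylinder, the 25×29 cube at (10.5, 14) misses the remaining region (no effect) — 1 connected region; (rotated 45° about Z; rotation is an isometry so areas/perimeters/island counts are preserved). Overall, the cross-section is a single solid region. Undo the 45° rotation: the query point maps to (-5.162, -2.475) in the un-rotated model frame. The nearest boundary edge runs (-6.06, -3.50)→(-6.76, -1.81); distance from the point to it = 1.22 mm. The point is inside the cross-section, 1.22 mm from the nearest boundary — within the 1.6 mm shell band (2 × 0.8).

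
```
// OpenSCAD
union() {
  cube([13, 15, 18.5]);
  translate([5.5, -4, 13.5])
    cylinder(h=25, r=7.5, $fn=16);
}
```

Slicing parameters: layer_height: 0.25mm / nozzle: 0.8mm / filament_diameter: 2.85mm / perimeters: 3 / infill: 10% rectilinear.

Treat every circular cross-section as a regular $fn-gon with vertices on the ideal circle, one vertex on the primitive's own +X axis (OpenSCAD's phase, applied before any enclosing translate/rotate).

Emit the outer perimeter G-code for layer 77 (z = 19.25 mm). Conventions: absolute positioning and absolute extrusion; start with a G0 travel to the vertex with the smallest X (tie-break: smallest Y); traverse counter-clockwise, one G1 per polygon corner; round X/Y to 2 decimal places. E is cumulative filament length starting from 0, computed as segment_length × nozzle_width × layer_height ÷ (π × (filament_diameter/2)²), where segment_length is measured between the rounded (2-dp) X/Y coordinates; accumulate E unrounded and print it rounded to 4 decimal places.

At z = 19.25 mm: the cube does not reach this height (z outside [0, 18.5]); the r=7.5 cylinder at (5.5, -4) contributes a regular 16-gon of circumradius 7.5; Combining (union): only the r=7.5 cylinder at (5.5, -4) is present, so the union is just that shape — 1 connected region. The outline is a single polygon with 16 vertices. Extrusion per mm of travel: 0.8 × 0.25 / (π × 1.425²) = 0.031351. Accumulating E over each segment gives final E = 1.4678.

G0 X-2.00 Y-4.00 Z19.25
G1 X-1.43 Y-6.87 E0.0917
G1 X0.20 Y-9.30 E0.1835
G1 X2.63 Y-10.93 E0.2752
G1 X5.50 Y-11.50 E0.3669
G1 X8.37 Y-10.93 E0.4587
G1 X10.80 Y-9.30 E0.5504
G1 X12.43 Y-6.87 E0.6421
G1 X13.00 Y-4.00 E0.7339
G1 X12.43 Y-1.13 E0.8256
G1 X10.80 Y1.30 E0.9173
G1 X8.37 Y2.93 E1.0091
G1 X5.50 Y3.50 E1.1008
G1 X2.63 Y2.93 E1.1925
G1 X0.20 Y1.30 E1.2843
G1 X-1.43 Y-1.13 E1.3760
G1 X-2.00 Y-4.00 E1.4678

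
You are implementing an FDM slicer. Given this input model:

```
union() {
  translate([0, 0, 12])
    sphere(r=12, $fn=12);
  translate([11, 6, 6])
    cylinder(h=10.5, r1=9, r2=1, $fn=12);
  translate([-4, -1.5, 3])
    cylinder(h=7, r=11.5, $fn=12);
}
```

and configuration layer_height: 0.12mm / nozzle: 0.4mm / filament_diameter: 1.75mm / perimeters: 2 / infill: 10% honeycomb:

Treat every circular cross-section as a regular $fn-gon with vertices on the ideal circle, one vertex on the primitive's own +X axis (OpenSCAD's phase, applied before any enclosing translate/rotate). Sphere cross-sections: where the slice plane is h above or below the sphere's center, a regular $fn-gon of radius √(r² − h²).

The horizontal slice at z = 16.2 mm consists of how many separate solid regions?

At z = 16.2 mm: the r=12 sphere slices to a regular 12-gon of circumradius 11.241 (√(r²−h²) with h=4.2 from center); the cone at (11, 6) (r1=9→r2=1) has section circumradius 1.229 here — a regular 12-gon; the cylinder at (-4, -1.5) is absent (z outside [3, 10]); Combining (union): the 2 present regions are separate (no shared area or edge), so areas and boundary lengths simply add and each stays a separate island — 2 connected regions. The result has 2 disconnected regions.

2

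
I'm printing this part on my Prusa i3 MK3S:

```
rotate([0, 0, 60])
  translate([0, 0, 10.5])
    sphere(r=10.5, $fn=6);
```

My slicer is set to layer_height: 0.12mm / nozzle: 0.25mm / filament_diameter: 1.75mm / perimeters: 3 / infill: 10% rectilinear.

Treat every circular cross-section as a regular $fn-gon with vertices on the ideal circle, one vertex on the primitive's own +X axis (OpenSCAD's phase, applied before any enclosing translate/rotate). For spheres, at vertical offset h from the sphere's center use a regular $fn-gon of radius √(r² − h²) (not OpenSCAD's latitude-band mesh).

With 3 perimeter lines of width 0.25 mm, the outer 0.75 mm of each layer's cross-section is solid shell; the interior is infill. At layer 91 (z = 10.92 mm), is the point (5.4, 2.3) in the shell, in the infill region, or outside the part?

infill

At z = 10.92 mm: the r=10.5 sphere slices to a regular 6-gon of circumradius 10.492 (√(r²−h²) with h=0.42 from center); (rotated 60° about Z; rotation is an isometry so areas/perimeters/island counts are preserved). Overall, the cross-section is a single solid region. Undo the 60° rotation: the query point maps to (4.692, -3.527) in the un-rotated model frame. The nearest boundary edge runs (5.25, -9.09)→(10.49, 0.00); distance from the point to it = 3.26 mm. The point is inside the cross-section and 3.26 mm from the nearest boundary — more than the 0.75 mm shell width (3 × 0.25), so it's in the infill interior.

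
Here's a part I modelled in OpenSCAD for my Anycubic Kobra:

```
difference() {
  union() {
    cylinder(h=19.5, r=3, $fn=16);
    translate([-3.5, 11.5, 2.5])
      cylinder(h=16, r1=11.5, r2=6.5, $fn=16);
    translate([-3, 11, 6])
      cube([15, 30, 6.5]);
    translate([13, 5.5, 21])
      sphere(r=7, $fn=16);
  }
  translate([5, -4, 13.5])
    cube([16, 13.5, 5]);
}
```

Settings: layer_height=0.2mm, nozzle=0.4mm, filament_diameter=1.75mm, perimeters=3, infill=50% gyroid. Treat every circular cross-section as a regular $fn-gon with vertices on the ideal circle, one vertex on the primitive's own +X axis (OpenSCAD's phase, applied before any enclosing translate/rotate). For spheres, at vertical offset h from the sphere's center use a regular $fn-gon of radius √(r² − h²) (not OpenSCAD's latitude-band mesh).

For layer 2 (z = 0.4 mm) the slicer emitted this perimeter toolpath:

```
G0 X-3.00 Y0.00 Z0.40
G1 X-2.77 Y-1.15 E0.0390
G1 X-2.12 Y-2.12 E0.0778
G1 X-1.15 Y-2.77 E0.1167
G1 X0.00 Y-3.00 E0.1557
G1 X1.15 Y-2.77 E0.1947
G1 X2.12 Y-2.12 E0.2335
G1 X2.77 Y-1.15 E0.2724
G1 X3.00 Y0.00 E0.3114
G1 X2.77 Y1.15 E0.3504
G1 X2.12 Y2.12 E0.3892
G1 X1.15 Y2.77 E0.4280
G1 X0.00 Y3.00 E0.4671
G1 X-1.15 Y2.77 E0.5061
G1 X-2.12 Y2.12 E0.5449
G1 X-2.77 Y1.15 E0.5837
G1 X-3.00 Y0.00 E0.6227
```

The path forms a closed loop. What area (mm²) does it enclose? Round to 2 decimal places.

Apply the shoelace formula to the sequence of (X, Y) vertices; enclosed area = 27.54 mm².

27.54 mm²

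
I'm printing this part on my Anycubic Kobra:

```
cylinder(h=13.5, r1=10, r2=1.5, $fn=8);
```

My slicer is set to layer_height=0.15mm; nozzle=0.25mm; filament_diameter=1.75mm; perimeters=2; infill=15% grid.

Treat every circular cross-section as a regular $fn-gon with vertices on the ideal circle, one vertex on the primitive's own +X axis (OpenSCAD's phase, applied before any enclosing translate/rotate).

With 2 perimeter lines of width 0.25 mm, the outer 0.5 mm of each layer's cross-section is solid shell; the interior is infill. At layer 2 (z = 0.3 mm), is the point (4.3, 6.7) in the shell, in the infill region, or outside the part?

infill

At z = 0.3 mm: the cone: at t=0.022 of its height the radius interpolates to r₁+(r₂−r₁)t = 9.811, giving a regular 8-gon of that circumradius. Overall, the cross-section is a single solid region. The nearest boundary edge runs (6.94, 6.94)→(0.00, 9.81); distance from the point to it = 1.23 mm. The point is inside the cross-section and 1.23 mm from the nearest boundary — more than the 0.5 mm shell width (2 × 0.25), so it's in the infill interior.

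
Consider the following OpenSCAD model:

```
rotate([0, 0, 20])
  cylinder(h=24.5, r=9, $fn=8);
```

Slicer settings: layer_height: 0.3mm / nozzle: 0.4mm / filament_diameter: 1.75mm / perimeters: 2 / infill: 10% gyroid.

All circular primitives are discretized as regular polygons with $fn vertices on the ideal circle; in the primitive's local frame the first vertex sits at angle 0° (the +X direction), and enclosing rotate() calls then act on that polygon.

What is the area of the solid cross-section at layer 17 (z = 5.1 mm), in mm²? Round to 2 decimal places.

229.10 mm²

At z = 5.1 mm: the r=9 cylinder gives a regular 8-gon of circumradius 9 (constant along its height) (area = (8/2)·9.000²·sin(360°/8) = 229.10 mm²); (rotated 20° about Z; rotation is an isometry so areas/perimeters/island counts are preserved). Overall, the cross-section is a single solid region. Net area = 229.10 mm².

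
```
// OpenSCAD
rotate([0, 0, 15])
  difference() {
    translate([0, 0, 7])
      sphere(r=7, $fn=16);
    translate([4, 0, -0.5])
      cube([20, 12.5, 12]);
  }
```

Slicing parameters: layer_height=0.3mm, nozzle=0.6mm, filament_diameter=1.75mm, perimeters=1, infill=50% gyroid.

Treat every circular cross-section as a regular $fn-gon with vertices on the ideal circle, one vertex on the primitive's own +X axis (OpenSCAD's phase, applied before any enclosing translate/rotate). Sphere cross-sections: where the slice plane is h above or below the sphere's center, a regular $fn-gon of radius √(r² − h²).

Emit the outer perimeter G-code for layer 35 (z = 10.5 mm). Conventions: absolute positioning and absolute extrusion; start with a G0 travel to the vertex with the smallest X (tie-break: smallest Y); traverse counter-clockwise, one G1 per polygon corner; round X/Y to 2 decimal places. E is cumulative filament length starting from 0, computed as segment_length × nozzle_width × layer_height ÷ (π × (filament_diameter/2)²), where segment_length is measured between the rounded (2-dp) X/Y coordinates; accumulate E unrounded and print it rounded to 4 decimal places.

At z = 10.5 mm: the r=7 sphere contributes a regular 16-gon of circumradius √(7²−3.5²) = 6.062; the 20×12.5 cube at (4, 0) contributes its full rectangle; After the difference (first − rest): starting from the r=7 sphere, the 20×12.5 cube at (4, 0) partially overlaps it — only the 6.13 mm² overlap (of its 250.00 mm²) is removed, clipping the outline — 1 connected region; (rotated 15° about Z; rotation is an isometry so areas/perimeters/island counts are preserved). The outline is a single polygon with 16 vertices. Extrusion per mm of travel: 0.6 × 0.3 / (π × 0.875²) = 0.074835. Accumulating E over each segment gives final E = 2.9420.

G0 X-6.01 Y0.79 Z10.50
G1 X-5.86 Y-1.57 E0.1770
G1 X-4.81 Y-3.69 E0.3540
G1 X-3.03 Y-5.25 E0.5311
G1 X-0.79 Y-6.01 E0.7082
G1 X1.57 Y-5.86 E0.8851
G1 X3.69 Y-4.81 E1.0622
G1 X5.25 Y-3.03 E1.2393
G1 X6.01 Y-0.79 E1.4163
G1 X5.86 Y1.57 E1.5933
G1 X3.86 Y1.04 E1.7481
G1 X2.70 Y5.36 E2.0828
G1 X0.79 Y6.01 E2.2338
G1 X-1.57 Y5.86 E2.4108
G1 X-3.69 Y4.81 E2.5878
G1 X-5.25 Y3.03 E2.7650
G1 X-6.01 Y0.79 E2.9420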